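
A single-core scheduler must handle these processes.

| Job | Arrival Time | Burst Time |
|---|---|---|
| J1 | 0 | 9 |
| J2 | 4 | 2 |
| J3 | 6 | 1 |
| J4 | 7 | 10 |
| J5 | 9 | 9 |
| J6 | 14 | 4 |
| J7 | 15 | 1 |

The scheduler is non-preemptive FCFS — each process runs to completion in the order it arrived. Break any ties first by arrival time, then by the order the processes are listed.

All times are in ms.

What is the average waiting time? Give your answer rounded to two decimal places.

9.29

Gantt: | J1 0-9 | J2 9-11 | J3 11-12 | J4 12-22 | J5 22-31 | J6 31-35 | J7 35-36 |
Completion: J1=9  J2=11  J3=12  J4=22  J5=31  J6=35  J7=36
Turnaround (C−A): J1=9  J2=7  J3=6  J4=15  J5=22  J6=21  J7=21
Waiting times: J1=0, J2=5, J3=5, J4=5, J5=13, J6=17, J7=20
Average waiting = (0+5+5+5+13+17+20) / 7 = 65/7 = 9.29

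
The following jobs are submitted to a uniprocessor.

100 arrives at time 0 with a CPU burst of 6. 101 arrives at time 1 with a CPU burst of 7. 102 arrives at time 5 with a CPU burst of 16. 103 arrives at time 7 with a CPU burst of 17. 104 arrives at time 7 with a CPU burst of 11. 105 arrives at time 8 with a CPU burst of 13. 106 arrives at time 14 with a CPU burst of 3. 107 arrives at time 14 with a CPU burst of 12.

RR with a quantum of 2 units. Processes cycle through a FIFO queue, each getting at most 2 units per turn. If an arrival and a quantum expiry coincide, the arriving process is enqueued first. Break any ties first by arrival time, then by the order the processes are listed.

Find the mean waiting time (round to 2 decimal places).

41.88

Schedule: | 100 0-2 | 101 2-4 | 100 4-6 | 101 6-8 | 102 8-10 | 100 10-12 | 103 12-14 | 104 14-16 | 105 16-18 | 101 18-20 | 102 20-22 | 106 22-24 | 107 24-26 | 103 26-28 | 104 28-30 | 105 30-32 | 101 32-33 | 102 33-35 | 106 35-36 | 107 36-38 | 103 38-40 | 104 40-42 | 105 42-44 | 102 44-46 | 107 46-48 | 103 48-50 | 104 50-52 | 105 52-54 | 102 54-56 | 107 56-58 | 103 58-60 | 104 60-62 | 105 62-64 | 102 64-66 | 107 66-68 | 103 68-70 | 104 70-71 | 105 71-73 | 102 73-75 | 107 75-77 | 103 77-79 | 105 79-80 | 102 80-82 | 103 82-85 |
Completion: 100=12  101=33  102=82  103=85  104=71  105=80  106=36  107=77
Waiting times: 100=6, 101=25, 102=61, 103=61, 104=53, 105=59, 106=19, 107=51
Average waiting = (6+25+61+61+53+59+19+51) / 8 = 335/8 = 41.88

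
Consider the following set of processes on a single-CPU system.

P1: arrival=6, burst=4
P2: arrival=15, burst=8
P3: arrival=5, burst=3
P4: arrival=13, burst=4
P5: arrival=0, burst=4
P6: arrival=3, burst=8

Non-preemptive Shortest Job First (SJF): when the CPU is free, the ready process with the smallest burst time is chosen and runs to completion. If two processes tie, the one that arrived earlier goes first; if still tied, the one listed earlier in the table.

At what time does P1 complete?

Timeline: | P5 0-4 | P6 4-12 | P3 12-15 | P1 15-19 | P4 19-23 | P2 23-31 |
Completion: P1=19  P2=31  P3=15  P4=23  P5=4  P6=12

19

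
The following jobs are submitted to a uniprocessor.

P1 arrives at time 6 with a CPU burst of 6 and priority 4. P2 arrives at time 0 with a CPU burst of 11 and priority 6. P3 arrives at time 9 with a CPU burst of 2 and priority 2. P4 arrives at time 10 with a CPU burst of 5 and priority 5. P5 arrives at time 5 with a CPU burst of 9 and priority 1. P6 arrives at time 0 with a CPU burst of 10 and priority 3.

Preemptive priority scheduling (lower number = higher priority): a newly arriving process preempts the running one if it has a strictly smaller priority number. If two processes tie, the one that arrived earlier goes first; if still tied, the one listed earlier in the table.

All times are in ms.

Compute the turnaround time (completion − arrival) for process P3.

Schedule: | P6 0-5 | P5 5-14 | P3 14-16 | P6 16-21 | P1 21-27 | P4 27-32 | P2 32-43 |
Completion: P1=27  P2=43  P3=16  P4=32  P5=14  P6=21
Turnaround(P3) = completion − arrival = 16 − 9 = 7

7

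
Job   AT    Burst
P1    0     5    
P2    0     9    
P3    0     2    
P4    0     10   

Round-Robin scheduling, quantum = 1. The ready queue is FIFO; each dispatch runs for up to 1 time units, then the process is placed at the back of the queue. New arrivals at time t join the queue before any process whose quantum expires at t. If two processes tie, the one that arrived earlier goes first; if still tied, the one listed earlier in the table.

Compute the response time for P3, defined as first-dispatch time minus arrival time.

Gantt: | P1 0-1 | P2 1-2 | P3 2-3 | P4 3-4 | P1 4-5 | P2 5-6 | P3 6-7 | P4 7-8 | P1 8-9 | P2 9-10 | P4 10-11 | P1 11-12 | P2 12-13 | P4 13-14 | P1 14-15 | P2 15-16 | P4 16-17 | P2 17-18 | P4 18-19 | P2 19-20 | P4 20-21 | P2 21-22 | P4 22-23 | P2 23-24 | P4 24-26 |
Completion: P1=15  P2=24  P3=7  P4=26
Turnaround (C−A): P1=15  P2=24  P3=7  P4=26
Response(P3) = first start − arrival = 2 − 0 = 2

2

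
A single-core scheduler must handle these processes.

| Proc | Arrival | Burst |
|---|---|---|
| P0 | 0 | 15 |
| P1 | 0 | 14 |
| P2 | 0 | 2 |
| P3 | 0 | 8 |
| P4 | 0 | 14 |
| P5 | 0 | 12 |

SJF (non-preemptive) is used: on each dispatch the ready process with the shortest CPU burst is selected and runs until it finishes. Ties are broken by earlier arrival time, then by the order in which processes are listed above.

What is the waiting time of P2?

Timeline: | P2 0-2 | P3 2-10 | P5 10-22 | P1 22-36 | P4 36-50 | P0 50-65 |
Completion: P0=65  P1=36  P2=2  P3=10  P4=50  P5=22
Waiting(P2) = turnaround − burst = 2 − 2 = 0

0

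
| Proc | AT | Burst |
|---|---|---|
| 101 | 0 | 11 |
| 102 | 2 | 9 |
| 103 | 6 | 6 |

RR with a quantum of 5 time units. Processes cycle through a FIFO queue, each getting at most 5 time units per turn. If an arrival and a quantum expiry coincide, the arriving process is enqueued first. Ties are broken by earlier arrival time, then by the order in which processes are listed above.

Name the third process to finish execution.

103

Gantt: | 101 0-5 | 102 5-10 | 101 10-15 | 103 15-20 | 102 20-24 | 101 24-25 | 103 25-26 |
Completion: 101=25  102=24  103=26
Turnaround (C−A): 101=25  102=22  103=20
Finish order: 102 → 101 → 103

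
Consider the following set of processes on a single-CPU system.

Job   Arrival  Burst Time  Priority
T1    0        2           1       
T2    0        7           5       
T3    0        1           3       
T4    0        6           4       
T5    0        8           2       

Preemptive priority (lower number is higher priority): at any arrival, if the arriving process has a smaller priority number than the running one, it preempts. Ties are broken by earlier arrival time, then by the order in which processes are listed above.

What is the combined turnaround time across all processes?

64

Gantt: | T1 0-2 | T5 2-10 | T3 10-11 | T4 11-17 | T2 17-24 |
Completion: T1=2  T2=24  T3=11  T4=17  T5=10
Turnaround (C−A): T1=2  T2=24  T3=11  T4=17  T5=10
Turnaround = completion − arrival: T1=2, T2=24, T3=11, T4=17, T5=10
Total turnaround = 2 + 24 + 11 + 17 + 10 = 64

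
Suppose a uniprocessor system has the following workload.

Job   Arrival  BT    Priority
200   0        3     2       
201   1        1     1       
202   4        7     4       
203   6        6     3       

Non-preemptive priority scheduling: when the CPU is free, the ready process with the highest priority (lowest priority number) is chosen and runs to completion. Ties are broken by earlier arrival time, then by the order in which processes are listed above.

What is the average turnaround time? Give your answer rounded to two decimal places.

Gantt: | 200 0-3 | 201 3-4 | 202 4-11 | 203 11-17 |
Completion: 200=3  201=4  202=11  203=17
Turnaround times: 200=3, 201=3, 202=7, 203=11
Average turnaround = (3+3+7+11) / 4 = 24/4 = 6.00

6.00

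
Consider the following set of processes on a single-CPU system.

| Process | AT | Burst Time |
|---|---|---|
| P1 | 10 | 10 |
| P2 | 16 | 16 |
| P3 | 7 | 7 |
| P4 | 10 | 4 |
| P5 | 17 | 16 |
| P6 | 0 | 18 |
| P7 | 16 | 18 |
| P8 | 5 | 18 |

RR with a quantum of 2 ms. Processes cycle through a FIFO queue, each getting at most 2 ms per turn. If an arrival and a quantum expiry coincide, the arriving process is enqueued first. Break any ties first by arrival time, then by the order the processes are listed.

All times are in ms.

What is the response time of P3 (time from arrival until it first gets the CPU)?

3

Timeline: | P6 0-6 | P8 6-8 | P6 8-10 | P3 10-12 | P8 12-14 | P1 14-16 | P4 16-18 | P6 18-20 | P3 20-22 | P8 22-24 | P2 24-26 | P7 26-28 | P1 28-30 | P5 30-32 | P4 32-34 | P6 34-36 | P3 36-38 | P8 38-40 | P2 40-42 | P7 42-44 | P1 44-46 | P5 46-48 | P6 48-50 | P3 50-51 | P8 51-53 | P2 53-55 | P7 55-57 | P1 57-59 | P5 59-61 | P6 61-63 | P8 63-65 | P2 65-67 | P7 67-69 | P1 69-71 | P5 71-73 | P6 73-75 | P8 75-77 | P2 77-79 | P7 79-81 | P5 81-83 | P8 83-85 | P2 85-87 | P7 87-89 | P5 89-91 | P8 91-93 | P2 93-95 | P7 95-97 | P5 97-99 | P2 99-101 | P7 101-103 | P5 103-105 | P7 105-107 |
Completion: P1=71  P2=101  P3=51  P4=34  P5=105  P6=75  P7=107  P8=93
Response(P3) = first start − arrival = 10 − 7 = 3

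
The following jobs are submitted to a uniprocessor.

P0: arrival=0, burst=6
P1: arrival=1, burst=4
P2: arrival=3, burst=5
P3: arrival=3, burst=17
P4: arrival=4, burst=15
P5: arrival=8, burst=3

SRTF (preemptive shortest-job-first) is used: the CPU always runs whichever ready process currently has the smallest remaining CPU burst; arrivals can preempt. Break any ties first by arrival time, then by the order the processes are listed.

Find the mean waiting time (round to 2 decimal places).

Schedule: | P0 0-1 | P1 1-5 | P0 5-10 | P5 10-13 | P2 13-18 | P4 18-33 | P3 33-50 |
Completion: P0=10  P1=5  P2=18  P3=50  P4=33  P5=13
Turnaround (C−A): P0=10  P1=4  P2=15  P3=47  P4=29  P5=5
Waiting times: P0=4, P1=0, P2=10, P3=30, P4=14, P5=2
Average waiting = (4+0+10+30+14+2) / 6 = 60/6 = 10.00

10.00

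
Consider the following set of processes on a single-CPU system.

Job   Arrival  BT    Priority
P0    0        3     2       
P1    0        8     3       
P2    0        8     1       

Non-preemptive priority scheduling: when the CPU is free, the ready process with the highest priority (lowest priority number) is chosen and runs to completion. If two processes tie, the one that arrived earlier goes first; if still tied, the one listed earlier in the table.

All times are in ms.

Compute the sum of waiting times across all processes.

19

Schedule: | P2 0-8 | P0 8-11 | P1 11-19 |
Completion: P0=11  P1=19  P2=8
Turnaround (C−A): P0=11  P1=19  P2=8
Waiting = turnaround − burst: P0=8, P1=11, P2=0
Total waiting = 8 + 11 + 0 = 19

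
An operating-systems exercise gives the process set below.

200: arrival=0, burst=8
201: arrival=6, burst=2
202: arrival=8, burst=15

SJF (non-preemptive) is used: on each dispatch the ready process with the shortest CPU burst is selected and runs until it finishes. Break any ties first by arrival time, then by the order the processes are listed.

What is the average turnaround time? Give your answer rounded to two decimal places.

9.67

Gantt: | 200 0-8 | 201 8-10 | 202 10-25 |
Completion: 200=8  201=10  202=25
Turnaround (C−A): 200=8  201=4  202=17
Turnaround times: 200=8, 201=4, 202=17
Average turnaround = (8+4+17) / 3 = 29/3 = 9.67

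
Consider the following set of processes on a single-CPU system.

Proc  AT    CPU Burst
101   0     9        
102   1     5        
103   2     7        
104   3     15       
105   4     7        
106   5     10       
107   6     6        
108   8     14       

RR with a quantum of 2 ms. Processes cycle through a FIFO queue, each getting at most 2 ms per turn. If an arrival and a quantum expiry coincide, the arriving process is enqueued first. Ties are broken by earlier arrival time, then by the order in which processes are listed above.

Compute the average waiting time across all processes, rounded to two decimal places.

41.75

Gantt: | 101 0-2 | 102 2-4 | 103 4-6 | 101 6-8 | 104 8-10 | 105 10-12 | 102 12-14 | 106 14-16 | 107 16-18 | 103 18-20 | 108 20-22 | 101 22-24 | 104 24-26 | 105 26-28 | 102 28-29 | 106 29-31 | 107 31-33 | 103 33-35 | 108 35-37 | 101 37-39 | 104 39-41 | 105 41-43 | 106 43-45 | 107 45-47 | 103 47-48 | 108 48-50 | 101 50-51 | 104 51-53 | 105 53-54 | 106 54-56 | 108 56-58 | 104 58-60 | 106 60-62 | 108 62-64 | 104 64-66 | 108 66-68 | 104 68-70 | 108 70-72 | 104 72-73 |
Completion: 101=51  102=29  103=48  104=73  105=54  106=62  107=47  108=72
Turnaround (C−A): 101=51  102=28  103=46  104=70  105=50  106=57  107=41  108=64
Waiting times: 101=42, 102=23, 103=39, 104=55, 105=43, 106=47, 107=35, 108=50
Average waiting = (42+23+39+55+43+47+35+50) / 8 = 334/8 = 41.75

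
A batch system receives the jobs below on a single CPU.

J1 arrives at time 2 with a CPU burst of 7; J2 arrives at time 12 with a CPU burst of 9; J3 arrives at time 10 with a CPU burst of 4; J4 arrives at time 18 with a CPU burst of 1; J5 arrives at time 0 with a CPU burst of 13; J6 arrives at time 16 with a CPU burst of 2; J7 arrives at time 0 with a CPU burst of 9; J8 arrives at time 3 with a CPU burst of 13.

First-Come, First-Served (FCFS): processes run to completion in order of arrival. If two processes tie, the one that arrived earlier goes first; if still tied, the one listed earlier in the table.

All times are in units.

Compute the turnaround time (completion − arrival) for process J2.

Schedule: | J5 0-13 | J7 13-22 | J1 22-29 | J8 29-42 | J3 42-46 | J2 46-55 | J6 55-57 | J4 57-58 |
Completion: J1=29  J2=55  J3=46  J4=58  J5=13  J6=57  J7=22  J8=42
Turnaround (C−A): J1=27  J2=43  J3=36  J4=40  J5=13  J6=41  J7=22  J8=39
Turnaround(J2) = completion − arrival = 55 − 12 = 43

43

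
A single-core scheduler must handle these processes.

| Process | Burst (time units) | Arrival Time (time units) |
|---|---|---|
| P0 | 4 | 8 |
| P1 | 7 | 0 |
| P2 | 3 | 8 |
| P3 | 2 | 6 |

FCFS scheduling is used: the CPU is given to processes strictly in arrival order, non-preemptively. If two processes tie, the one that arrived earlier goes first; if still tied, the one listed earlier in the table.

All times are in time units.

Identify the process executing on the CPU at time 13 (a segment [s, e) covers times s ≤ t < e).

P2

Schedule: | P1 0-7 | P3 7-9 | P0 9-13 | P2 13-16 |
Completion: P0=13  P1=7  P2=16  P3=9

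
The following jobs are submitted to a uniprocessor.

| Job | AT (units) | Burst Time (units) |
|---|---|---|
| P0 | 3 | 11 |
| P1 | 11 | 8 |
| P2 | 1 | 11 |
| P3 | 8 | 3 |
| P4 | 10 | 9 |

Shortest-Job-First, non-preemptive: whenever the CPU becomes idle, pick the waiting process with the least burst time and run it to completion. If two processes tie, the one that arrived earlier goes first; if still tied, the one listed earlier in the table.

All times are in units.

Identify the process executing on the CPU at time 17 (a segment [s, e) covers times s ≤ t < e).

Gantt: | idle 0-1 | P2 1-12 | P3 12-15 | P1 15-23 | P4 23-32 | P0 32-43 |
Completion: P0=43  P1=23  P2=12  P3=15  P4=32

P1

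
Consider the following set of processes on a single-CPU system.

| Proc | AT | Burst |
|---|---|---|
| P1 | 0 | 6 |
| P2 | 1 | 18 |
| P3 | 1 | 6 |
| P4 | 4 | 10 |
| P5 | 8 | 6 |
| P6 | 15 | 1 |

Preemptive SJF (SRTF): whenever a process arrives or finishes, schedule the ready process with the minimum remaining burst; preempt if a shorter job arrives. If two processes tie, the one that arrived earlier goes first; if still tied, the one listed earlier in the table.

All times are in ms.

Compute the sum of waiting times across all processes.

Schedule: | P1 0-6 | P3 6-12 | P5 12-15 | P6 15-16 | P5 16-19 | P4 19-29 | P2 29-47 |
Completion: P1=6  P2=47  P3=12  P4=29  P5=19  P6=16
Waiting = turnaround − burst: P1=0, P2=28, P3=5, P4=15, P5=5, P6=0
Total waiting = 0 + 28 + 5 + 15 + 5 + 0 = 53

53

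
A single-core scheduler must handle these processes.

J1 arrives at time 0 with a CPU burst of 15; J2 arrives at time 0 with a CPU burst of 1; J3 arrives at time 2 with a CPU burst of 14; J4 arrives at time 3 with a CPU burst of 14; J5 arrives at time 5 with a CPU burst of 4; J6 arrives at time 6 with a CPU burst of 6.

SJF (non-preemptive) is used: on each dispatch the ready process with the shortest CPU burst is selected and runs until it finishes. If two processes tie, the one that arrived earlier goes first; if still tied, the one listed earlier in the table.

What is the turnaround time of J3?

38

Gantt: | J2 0-1 | J1 1-16 | J5 16-20 | J6 20-26 | J3 26-40 | J4 40-54 |
Completion: J1=16  J2=1  J3=40  J4=54  J5=20  J6=26
Turnaround (C−A): J1=16  J2=1  J3=38  J4=51  J5=15  J6=20
Turnaround(J3) = completion − arrival = 40 − 2 = 38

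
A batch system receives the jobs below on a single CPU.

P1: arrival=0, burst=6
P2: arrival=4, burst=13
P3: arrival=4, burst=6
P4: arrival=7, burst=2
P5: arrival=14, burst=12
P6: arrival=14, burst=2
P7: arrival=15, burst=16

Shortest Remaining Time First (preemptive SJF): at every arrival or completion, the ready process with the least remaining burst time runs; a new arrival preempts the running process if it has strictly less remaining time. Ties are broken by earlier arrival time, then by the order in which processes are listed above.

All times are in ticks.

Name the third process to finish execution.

P3

Timeline: | P1 0-6 | P3 6-7 | P4 7-9 | P3 9-14 | P6 14-16 | P5 16-28 | P2 28-41 | P7 41-57 |
Completion: P1=6  P2=41  P3=14  P4=9  P5=28  P6=16  P7=57
Turnaround (C−A): P1=6  P2=37  P3=10  P4=2  P5=14  P6=2  P7=42
Finish order: P1 → P4 → P3 → P6 → P5 → P2 → P7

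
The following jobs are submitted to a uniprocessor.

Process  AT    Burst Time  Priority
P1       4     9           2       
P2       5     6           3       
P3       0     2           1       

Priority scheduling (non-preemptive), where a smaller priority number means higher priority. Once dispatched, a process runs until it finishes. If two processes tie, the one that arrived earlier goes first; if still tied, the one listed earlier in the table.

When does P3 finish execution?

2

Timeline: | P3 0-2 | idle 2-4 | P1 4-13 | P2 13-19 |
Completion: P1=13  P2=19  P3=2
Turnaround (C−A): P1=9  P2=14  P3=2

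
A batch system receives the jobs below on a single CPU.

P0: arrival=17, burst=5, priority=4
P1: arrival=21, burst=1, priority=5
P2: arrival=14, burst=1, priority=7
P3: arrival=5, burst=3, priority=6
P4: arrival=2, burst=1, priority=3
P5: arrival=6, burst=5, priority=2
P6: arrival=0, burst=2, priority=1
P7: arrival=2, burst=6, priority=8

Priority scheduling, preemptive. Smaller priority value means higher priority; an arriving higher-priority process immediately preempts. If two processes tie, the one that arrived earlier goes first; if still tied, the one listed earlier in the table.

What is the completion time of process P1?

23

Schedule: | P6 0-2 | P4 2-3 | P7 3-5 | P3 5-6 | P5 6-11 | P3 11-13 | P7 13-14 | P2 14-15 | P7 15-17 | P0 17-22 | P1 22-23 | P7 23-24 |
Completion: P0=22  P1=23  P2=15  P3=13  P4=3  P5=11  P6=2  P7=24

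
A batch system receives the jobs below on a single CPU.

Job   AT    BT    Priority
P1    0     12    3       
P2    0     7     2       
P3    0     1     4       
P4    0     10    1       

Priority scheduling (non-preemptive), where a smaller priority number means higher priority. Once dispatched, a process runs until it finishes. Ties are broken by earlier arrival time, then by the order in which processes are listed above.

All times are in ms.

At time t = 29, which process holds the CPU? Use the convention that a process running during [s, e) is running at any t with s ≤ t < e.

Schedule: | P4 0-10 | P2 10-17 | P1 17-29 | P3 29-30 |
Completion: P1=29  P2=17  P3=30  P4=10
Turnaround (C−A): P1=29  P2=17  P3=30  P4=10

P3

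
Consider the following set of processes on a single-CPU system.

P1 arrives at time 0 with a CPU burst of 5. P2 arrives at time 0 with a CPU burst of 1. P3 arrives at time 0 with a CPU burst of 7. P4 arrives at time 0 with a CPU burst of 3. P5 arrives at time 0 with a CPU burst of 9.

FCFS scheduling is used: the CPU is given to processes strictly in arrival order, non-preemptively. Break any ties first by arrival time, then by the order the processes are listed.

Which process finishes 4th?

Timeline: | P1 0-5 | P2 5-6 | P3 6-13 | P4 13-16 | P5 16-25 |
Completion: P1=5  P2=6  P3=13  P4=16  P5=25
Turnaround (C−A): P1=5  P2=6  P3=13  P4=16  P5=25
Finish order: P1 → P2 → P3 → P4 → P5

P4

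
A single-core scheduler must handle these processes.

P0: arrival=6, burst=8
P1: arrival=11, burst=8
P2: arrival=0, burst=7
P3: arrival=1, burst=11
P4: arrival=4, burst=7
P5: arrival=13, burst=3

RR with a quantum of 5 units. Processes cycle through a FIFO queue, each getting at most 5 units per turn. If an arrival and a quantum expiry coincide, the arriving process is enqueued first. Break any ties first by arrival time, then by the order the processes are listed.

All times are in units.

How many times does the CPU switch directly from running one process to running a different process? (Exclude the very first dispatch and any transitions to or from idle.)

Schedule: | P2 0-5 | P3 5-10 | P4 10-15 | P2 15-17 | P0 17-22 | P3 22-27 | P1 27-32 | P5 32-35 | P4 35-37 | P0 37-40 | P3 40-41 | P1 41-44 |
Completion: P0=40  P1=44  P2=17  P3=41  P4=37  P5=35
Turnaround (C−A): P0=34  P1=33  P2=17  P3=40  P4=33  P5=22

11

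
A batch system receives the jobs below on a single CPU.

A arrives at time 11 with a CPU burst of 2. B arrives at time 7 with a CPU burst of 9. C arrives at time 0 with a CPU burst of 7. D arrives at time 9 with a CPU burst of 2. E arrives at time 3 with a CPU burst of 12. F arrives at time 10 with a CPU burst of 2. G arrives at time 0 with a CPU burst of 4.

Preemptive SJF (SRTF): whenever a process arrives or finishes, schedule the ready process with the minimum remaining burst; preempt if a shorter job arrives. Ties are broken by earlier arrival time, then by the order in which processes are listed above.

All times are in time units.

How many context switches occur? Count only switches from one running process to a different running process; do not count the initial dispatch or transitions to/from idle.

6

Schedule: | G 0-4 | C 4-11 | D 11-13 | F 13-15 | A 15-17 | B 17-26 | E 26-38 |
Completion: A=17  B=26  C=11  D=13  E=38  F=15  G=4
Turnaround (C−A): A=6  B=19  C=11  D=4  E=35  F=5  G=4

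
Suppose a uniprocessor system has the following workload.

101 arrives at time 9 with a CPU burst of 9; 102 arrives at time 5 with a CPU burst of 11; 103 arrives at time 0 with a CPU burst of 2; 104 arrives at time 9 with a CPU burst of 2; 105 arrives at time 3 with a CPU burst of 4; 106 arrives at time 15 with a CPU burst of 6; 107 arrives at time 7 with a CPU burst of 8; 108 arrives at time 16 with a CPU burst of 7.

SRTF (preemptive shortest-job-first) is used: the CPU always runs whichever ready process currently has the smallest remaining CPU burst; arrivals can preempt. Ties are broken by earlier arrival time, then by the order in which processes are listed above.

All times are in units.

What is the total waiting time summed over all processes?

66

Schedule: | 103 0-2 | idle 2-3 | 105 3-7 | 107 7-9 | 104 9-11 | 107 11-17 | 106 17-23 | 108 23-30 | 101 30-39 | 102 39-50 |
Completion: 101=39  102=50  103=2  104=11  105=7  106=23  107=17  108=30
Turnaround (C−A): 101=30  102=45  103=2  104=2  105=4  106=8  107=10  108=14
Waiting = turnaround − burst: 101=21, 102=34, 103=0, 104=0, 105=0, 106=2, 107=2, 108=7
Total waiting = 21 + 34 + 0 + 0 + 0 + 2 + 2 + 7 = 66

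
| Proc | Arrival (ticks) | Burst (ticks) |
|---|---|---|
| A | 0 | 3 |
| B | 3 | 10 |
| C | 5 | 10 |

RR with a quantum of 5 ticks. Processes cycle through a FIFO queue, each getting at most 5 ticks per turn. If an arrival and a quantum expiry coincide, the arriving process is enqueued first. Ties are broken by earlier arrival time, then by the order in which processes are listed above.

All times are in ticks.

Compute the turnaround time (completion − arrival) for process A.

3

Schedule: | A 0-3 | B 3-8 | C 8-13 | B 13-18 | C 18-23 |
Completion: A=3  B=18  C=23
Turnaround(A) = completion − arrival = 3 − 0 = 3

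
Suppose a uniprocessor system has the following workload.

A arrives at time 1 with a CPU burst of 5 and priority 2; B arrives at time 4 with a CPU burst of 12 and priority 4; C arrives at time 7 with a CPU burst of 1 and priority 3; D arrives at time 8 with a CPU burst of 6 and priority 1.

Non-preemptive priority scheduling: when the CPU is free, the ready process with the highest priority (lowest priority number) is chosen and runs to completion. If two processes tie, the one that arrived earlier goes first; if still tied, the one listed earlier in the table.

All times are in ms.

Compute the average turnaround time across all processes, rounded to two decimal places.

13.25

Schedule: | idle 0-1 | A 1-6 | B 6-18 | D 18-24 | C 24-25 |
Completion: A=6  B=18  C=25  D=24
Turnaround (C−A): A=5  B=14  C=18  D=16
Turnaround times: A=5, B=14, C=18, D=16
Average turnaround = (5+14+18+16) / 4 = 53/4 = 13.25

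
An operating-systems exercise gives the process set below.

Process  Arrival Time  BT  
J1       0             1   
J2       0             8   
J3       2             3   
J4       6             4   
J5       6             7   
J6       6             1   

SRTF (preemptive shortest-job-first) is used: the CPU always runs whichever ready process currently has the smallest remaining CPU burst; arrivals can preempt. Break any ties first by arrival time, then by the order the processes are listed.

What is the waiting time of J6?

Gantt: | J1 0-1 | J2 1-2 | J3 2-5 | J2 5-6 | J6 6-7 | J4 7-11 | J2 11-17 | J5 17-24 |
Completion: J1=1  J2=17  J3=5  J4=11  J5=24  J6=7
Turnaround (C−A): J1=1  J2=17  J3=3  J4=5  J5=18  J6=1
Waiting(J6) = turnaround − burst = 1 − 1 = 0

0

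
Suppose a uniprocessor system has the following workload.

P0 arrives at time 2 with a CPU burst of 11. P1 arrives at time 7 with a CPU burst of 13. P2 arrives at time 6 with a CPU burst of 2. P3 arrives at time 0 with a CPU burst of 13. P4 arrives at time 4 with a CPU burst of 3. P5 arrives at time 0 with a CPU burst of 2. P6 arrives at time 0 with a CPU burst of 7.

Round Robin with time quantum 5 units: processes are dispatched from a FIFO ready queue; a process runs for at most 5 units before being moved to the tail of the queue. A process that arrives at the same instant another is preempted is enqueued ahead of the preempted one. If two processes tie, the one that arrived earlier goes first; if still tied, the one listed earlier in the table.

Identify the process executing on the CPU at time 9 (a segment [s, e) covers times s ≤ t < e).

P6

Schedule: | P3 0-5 | P5 5-7 | P6 7-12 | P0 12-17 | P4 17-20 | P3 20-25 | P2 25-27 | P1 27-32 | P6 32-34 | P0 34-39 | P3 39-42 | P1 42-47 | P0 47-48 | P1 48-51 |
Completion: P0=48  P1=51  P2=27  P3=42  P4=20  P5=7  P6=34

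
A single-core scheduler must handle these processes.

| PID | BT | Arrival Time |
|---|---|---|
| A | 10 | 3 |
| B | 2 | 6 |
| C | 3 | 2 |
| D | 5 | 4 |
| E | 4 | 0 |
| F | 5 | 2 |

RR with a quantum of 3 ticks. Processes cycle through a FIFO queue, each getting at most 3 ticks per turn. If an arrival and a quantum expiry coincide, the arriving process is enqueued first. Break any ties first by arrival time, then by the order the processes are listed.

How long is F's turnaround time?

Schedule: | E 0-3 | C 3-6 | F 6-9 | A 9-12 | E 12-13 | D 13-16 | B 16-18 | F 18-20 | A 20-23 | D 23-25 | A 25-29 |
Completion: A=29  B=18  C=6  D=25  E=13  F=20
Turnaround (C−A): A=26  B=12  C=4  D=21  E=13  F=18
Turnaround(F) = completion − arrival = 20 − 2 = 18

18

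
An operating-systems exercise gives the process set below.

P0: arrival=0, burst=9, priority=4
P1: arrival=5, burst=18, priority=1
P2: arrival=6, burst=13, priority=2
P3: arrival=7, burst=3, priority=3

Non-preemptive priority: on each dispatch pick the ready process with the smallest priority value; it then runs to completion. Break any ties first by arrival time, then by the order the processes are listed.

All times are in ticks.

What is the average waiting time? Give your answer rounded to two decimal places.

14.50

Schedule: | P0 0-9 | P1 9-27 | P2 27-40 | P3 40-43 |
Completion: P0=9  P1=27  P2=40  P3=43
Turnaround (C−A): P0=9  P1=22  P2=34  P3=36
Waiting times: P0=0, P1=4, P2=21, P3=33
Average waiting = (0+4+21+33) / 4 = 58/4 = 14.50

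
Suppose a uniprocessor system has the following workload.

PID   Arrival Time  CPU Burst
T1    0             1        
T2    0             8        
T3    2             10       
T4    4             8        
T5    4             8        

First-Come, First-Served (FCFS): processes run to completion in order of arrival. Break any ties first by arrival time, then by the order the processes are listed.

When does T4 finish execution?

Timeline: | T1 0-1 | T2 1-9 | T3 9-19 | T4 19-27 | T5 27-35 |
Completion: T1=1  T2=9  T3=19  T4=27  T5=35
Turnaround (C−A): T1=1  T2=9  T3=17  T4=23  T5=31

27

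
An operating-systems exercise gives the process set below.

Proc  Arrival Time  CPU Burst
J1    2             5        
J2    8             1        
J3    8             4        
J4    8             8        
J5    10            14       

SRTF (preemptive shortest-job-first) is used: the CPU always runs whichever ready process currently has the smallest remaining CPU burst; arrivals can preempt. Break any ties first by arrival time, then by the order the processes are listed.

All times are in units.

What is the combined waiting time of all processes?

17

Gantt: | idle 0-2 | J1 2-7 | idle 7-8 | J2 8-9 | J3 9-13 | J4 13-21 | J5 21-35 |
Completion: J1=7  J2=9  J3=13  J4=21  J5=35
Turnaround (C−A): J1=5  J2=1  J3=5  J4=13  J5=25
Waiting = turnaround − burst: J1=0, J2=0, J3=1, J4=5, J5=11
Total waiting = 0 + 0 + 1 + 5 + 11 = 17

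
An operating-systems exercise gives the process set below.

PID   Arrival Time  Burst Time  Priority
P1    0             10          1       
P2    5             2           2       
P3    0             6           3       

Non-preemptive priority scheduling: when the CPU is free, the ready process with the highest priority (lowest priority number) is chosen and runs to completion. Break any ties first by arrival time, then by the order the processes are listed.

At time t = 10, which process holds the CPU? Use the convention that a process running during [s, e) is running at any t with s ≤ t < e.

P2

Gantt: | P1 0-10 | P2 10-12 | P3 12-18 |
Completion: P1=10  P2=12  P3=18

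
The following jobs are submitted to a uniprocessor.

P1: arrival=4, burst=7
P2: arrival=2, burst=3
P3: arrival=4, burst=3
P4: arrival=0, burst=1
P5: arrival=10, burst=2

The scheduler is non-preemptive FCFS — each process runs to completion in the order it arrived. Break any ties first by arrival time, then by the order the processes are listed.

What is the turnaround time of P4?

Schedule: | P4 0-1 | idle 1-2 | P2 2-5 | P1 5-12 | P3 12-15 | P5 15-17 |
Completion: P1=12  P2=5  P3=15  P4=1  P5=17
Turnaround(P4) = completion − arrival = 1 − 0 = 1

1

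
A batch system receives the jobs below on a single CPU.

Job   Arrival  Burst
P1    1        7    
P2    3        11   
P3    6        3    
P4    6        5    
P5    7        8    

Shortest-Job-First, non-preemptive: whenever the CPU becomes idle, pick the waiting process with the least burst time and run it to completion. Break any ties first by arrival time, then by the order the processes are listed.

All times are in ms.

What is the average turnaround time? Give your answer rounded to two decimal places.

Timeline: | idle 0-1 | P1 1-8 | P3 8-11 | P4 11-16 | P5 16-24 | P2 24-35 |
Completion: P1=8  P2=35  P3=11  P4=16  P5=24
Turnaround (C−A): P1=7  P2=32  P3=5  P4=10  P5=17
Turnaround times: P1=7, P2=32, P3=5, P4=10, P5=17
Average turnaround = (7+32+5+10+17) / 5 = 71/5 = 14.20

14.20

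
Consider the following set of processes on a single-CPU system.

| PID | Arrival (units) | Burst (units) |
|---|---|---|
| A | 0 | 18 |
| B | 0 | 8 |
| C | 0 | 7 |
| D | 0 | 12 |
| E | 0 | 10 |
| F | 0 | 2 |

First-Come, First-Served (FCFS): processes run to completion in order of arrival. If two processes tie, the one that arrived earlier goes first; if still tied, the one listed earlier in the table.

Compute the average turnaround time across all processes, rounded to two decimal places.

Schedule: | A 0-18 | B 18-26 | C 26-33 | D 33-45 | E 45-55 | F 55-57 |
Completion: A=18  B=26  C=33  D=45  E=55  F=57
Turnaround (C−A): A=18  B=26  C=33  D=45  E=55  F=57
Turnaround times: A=18, B=26, C=33, D=45, E=55, F=57
Average turnaround = (18+26+33+45+55+57) / 6 = 234/6 = 39.00

39.00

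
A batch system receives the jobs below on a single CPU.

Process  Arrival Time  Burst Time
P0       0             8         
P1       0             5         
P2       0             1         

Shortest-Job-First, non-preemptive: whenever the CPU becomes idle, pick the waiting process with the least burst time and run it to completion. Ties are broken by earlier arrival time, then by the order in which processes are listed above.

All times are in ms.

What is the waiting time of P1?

Timeline: | P2 0-1 | P1 1-6 | P0 6-14 |
Completion: P0=14  P1=6  P2=1
Waiting(P1) = turnaround − burst = 6 − 5 = 1

1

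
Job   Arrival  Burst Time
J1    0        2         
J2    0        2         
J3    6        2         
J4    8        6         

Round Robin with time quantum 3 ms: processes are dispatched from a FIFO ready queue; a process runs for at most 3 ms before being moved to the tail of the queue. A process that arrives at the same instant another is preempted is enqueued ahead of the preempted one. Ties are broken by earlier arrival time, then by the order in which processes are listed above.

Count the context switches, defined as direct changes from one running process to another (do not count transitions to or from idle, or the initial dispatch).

Gantt: | J1 0-2 | J2 2-4 | idle 4-6 | J3 6-8 | J4 8-14 |
Completion: J1=2  J2=4  J3=8  J4=14
Turnaround (C−A): J1=2  J2=4  J3=2  J4=6

2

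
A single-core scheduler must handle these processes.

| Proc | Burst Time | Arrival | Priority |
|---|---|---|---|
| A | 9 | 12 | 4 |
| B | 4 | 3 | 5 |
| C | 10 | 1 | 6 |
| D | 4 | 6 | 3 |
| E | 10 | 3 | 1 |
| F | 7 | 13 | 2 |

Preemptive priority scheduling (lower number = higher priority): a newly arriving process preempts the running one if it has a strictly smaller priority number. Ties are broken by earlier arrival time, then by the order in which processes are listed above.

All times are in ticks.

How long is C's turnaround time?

44

Timeline: | idle 0-1 | C 1-3 | E 3-13 | F 13-20 | D 20-24 | A 24-33 | B 33-37 | C 37-45 |
Completion: A=33  B=37  C=45  D=24  E=13  F=20
Turnaround (C−A): A=21  B=34  C=44  D=18  E=10  F=7
Turnaround(C) = completion − arrival = 45 − 1 = 44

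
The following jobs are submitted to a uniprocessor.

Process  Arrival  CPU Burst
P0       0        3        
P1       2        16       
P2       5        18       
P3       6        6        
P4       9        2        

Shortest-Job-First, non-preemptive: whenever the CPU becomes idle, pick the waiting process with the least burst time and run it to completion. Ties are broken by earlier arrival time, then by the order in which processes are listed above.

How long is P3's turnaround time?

21

Timeline: | P0 0-3 | P1 3-19 | P4 19-21 | P3 21-27 | P2 27-45 |
Completion: P0=3  P1=19  P2=45  P3=27  P4=21
Turnaround (C−A): P0=3  P1=17  P2=40  P3=21  P4=12
Turnaround(P3) = completion − arrival = 27 − 6 = 21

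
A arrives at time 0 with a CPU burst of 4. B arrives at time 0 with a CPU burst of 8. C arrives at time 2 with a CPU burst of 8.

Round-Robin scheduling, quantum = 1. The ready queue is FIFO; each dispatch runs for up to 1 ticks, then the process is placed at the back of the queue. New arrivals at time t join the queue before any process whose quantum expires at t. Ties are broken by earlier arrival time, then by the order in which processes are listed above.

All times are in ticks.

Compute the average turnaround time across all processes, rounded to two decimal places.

15.33

Schedule: | A 0-1 | B 1-2 | A 2-3 | C 3-4 | B 4-5 | A 5-6 | C 6-7 | B 7-8 | A 8-9 | C 9-10 | B 10-11 | C 11-12 | B 12-13 | C 13-14 | B 14-15 | C 15-16 | B 16-17 | C 17-18 | B 18-19 | C 19-20 |
Completion: A=9  B=19  C=20
Turnaround (C−A): A=9  B=19  C=18
Turnaround times: A=9, B=19, C=18
Average turnaround = (9+19+18) / 3 = 46/3 = 15.33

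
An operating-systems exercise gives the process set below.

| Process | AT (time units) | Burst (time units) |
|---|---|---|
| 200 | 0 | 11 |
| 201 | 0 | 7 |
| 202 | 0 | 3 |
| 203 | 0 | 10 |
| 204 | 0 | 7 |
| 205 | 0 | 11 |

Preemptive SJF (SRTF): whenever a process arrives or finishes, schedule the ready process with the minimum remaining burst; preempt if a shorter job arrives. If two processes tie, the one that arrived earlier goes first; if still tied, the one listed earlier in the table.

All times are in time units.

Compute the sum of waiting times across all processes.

95

Gantt: | 202 0-3 | 201 3-10 | 204 10-17 | 203 17-27 | 200 27-38 | 205 38-49 |
Completion: 200=38  201=10  202=3  203=27  204=17  205=49
Turnaround (C−A): 200=38  201=10  202=3  203=27  204=17  205=49
Waiting = turnaround − burst: 200=27, 201=3, 202=0, 203=17, 204=10, 205=38
Total waiting = 27 + 3 + 0 + 17 + 10 + 38 = 95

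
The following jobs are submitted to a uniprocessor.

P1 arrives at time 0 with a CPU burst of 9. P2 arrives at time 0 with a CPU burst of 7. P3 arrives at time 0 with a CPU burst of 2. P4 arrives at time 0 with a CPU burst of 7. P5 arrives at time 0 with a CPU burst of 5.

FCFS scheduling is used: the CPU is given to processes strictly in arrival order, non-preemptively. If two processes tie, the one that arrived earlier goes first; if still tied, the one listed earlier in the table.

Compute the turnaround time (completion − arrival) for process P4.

25

Schedule: | P1 0-9 | P2 9-16 | P3 16-18 | P4 18-25 | P5 25-30 |
Completion: P1=9  P2=16  P3=18  P4=25  P5=30
Turnaround(P4) = completion − arrival = 25 − 0 = 25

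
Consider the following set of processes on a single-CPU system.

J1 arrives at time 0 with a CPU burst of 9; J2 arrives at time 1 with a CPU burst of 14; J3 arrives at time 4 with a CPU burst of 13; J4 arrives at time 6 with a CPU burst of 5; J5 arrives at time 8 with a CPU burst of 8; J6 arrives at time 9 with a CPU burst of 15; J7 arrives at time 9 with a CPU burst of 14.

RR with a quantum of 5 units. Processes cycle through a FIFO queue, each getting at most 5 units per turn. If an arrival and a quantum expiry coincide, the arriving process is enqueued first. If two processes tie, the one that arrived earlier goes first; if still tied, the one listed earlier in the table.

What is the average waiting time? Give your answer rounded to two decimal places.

38.14

Schedule: | J1 0-5 | J2 5-10 | J3 10-15 | J1 15-19 | J4 19-24 | J5 24-29 | J6 29-34 | J7 34-39 | J2 39-44 | J3 44-49 | J5 49-52 | J6 52-57 | J7 57-62 | J2 62-66 | J3 66-69 | J6 69-74 | J7 74-78 |
Completion: J1=19  J2=66  J3=69  J4=24  J5=52  J6=74  J7=78
Waiting times: J1=10, J2=51, J3=52, J4=13, J5=36, J6=50, J7=55
Average waiting = (10+51+52+13+36+50+55) / 7 = 267/7 = 38.14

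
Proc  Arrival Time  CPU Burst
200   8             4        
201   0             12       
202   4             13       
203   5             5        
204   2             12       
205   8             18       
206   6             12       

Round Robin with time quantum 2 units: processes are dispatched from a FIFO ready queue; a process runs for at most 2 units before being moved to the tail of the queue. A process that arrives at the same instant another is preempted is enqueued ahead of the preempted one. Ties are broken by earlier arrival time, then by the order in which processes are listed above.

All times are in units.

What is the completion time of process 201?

53

Gantt: | 201 0-2 | 204 2-4 | 201 4-6 | 202 6-8 | 204 8-10 | 203 10-12 | 206 12-14 | 201 14-16 | 200 16-18 | 205 18-20 | 202 20-22 | 204 22-24 | 203 24-26 | 206 26-28 | 201 28-30 | 200 30-32 | 205 32-34 | 202 34-36 | 204 36-38 | 203 38-39 | 206 39-41 | 201 41-43 | 205 43-45 | 202 45-47 | 204 47-49 | 206 49-51 | 201 51-53 | 205 53-55 | 202 55-57 | 204 57-59 | 206 59-61 | 205 61-63 | 202 63-65 | 206 65-67 | 205 67-69 | 202 69-70 | 205 70-76 |
Completion: 200=32  201=53  202=70  203=39  204=59  205=76  206=67
Turnaround (C−A): 200=24  201=53  202=66  203=34  204=57  205=68  206=61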